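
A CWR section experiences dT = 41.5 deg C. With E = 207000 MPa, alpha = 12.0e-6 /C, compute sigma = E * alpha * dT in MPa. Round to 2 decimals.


sigma = E * alpha * dT
sigma = 207000 * 12.0e-6 * 41.5
sigma = 2.484 * 41.5
sigma = 103.09 MPa

103.09


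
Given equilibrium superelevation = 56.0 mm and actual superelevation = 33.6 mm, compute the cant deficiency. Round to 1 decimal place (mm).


Cant deficiency = equilibrium cant - actual cant
CD = 56.0 - 33.6
CD = 22.4 mm

22.4


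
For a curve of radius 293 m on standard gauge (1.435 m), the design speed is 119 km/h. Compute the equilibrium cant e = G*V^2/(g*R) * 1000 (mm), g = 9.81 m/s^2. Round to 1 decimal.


Convert speed: V = 119 / 3.6 = 33.0556 m/s
Apply formula: e = 1.435 * 33.0556^2 / (9.81 * 293)
e = 1.435 * 1092.6698 / 2874.33
e = 0.545512 m = 545.5 mm

545.5


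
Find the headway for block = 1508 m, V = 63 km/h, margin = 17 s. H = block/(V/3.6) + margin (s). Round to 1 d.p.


V = 63 / 3.6 = 17.5 m/s
Block traversal time = 1508 / 17.5 = 86.1714 s
Headway = 86.1714 + 17
Headway = 103.2 s

103.2


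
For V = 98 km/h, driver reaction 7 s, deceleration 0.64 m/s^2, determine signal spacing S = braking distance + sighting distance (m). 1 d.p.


V = 98 / 3.6 = 27.2222 m/s
Braking distance = 27.2222^2 / (2*0.64) = 578.9448 m
Sighting distance = 27.2222 * 7 = 190.5556 m
S = 578.9448 + 190.5556 = 769.5 m

769.5


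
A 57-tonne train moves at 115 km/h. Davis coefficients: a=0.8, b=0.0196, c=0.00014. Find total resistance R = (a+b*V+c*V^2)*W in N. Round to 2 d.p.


b*V = 0.0196 * 115 = 2.254
c*V^2 = 0.00014 * 13225 = 1.8515
R_per_t = 0.8 + 2.254 + 1.8515 = 4.9055 N/t
R_total = 4.9055 * 57 = 279.61 N

279.61


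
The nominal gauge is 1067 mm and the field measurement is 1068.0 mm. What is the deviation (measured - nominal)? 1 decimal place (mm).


Deviation = measured - nominal
Deviation = 1068.0 - 1067
Deviation = 1.0 mm

1.0


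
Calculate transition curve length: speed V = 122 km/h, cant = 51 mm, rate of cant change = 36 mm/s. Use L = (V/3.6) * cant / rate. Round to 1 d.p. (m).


Convert speed: V = 122 / 3.6 = 33.8889 m/s
L = 33.8889 * 51 / 36
L = 1728.3333 / 36
L = 48.0 m

48.0


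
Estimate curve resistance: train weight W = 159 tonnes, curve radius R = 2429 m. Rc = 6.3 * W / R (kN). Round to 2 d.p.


Rc = 6.3 * W / R
Rc = 6.3 * 159 / 2429
Rc = 1001.7 / 2429
Rc = 0.41 kN

0.41


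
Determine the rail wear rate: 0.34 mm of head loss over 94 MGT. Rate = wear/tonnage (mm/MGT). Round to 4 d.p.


Wear rate = total wear / cumulative tonnage
Rate = 0.34 / 94
Rate = 0.0036 mm/MGT

0.0036


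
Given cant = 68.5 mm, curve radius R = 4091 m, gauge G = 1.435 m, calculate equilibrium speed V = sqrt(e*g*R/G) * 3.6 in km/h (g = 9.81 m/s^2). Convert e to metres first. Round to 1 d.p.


Convert cant: e = 68.5 mm = 0.0685 m
V_ms = sqrt(0.0685 * 9.81 * 4091 / 1.435)
V_ms = sqrt(1915.742603) = 43.7692 m/s
V = 43.7692 * 3.6 = 157.6 km/h

157.6


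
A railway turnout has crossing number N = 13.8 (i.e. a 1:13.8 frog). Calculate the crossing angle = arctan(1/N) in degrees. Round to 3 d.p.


1/N = 1/13.8 = 0.072464
angle = arctan(0.072464) = 0.072337 rad
angle = 0.072337 * 180/pi = 4.145 degrees

4.145


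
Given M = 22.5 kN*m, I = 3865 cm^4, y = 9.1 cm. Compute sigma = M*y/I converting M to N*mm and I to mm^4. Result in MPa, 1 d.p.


Convert units:
M = 22.5 kN*m = 22500000 N*mm
y = 9.1 cm = 91 mm
I = 3865 cm^4 = 38650000 mm^4
sigma = 22500000 * 91 / 38650000
sigma = 53.0 MPa

53.0


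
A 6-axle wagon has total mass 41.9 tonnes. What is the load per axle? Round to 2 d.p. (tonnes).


Load per axle = total weight / number of axles
Load = 41.9 / 6
Load = 6.98 tonnes

6.98


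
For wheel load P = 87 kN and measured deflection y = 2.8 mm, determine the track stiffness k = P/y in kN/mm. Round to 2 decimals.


Track stiffness k = P / y
k = 87 / 2.8
k = 31.07 kN/mm

31.07


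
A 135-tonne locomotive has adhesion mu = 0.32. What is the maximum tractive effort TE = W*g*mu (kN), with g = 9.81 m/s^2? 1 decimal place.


TE_max = W * g * mu
TE_max = 135 * 9.81 * 0.32
TE_max = 1324.35 * 0.32
TE_max = 423.8 kN

423.8


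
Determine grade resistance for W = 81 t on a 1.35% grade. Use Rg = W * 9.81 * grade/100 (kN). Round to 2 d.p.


Rg = W * 9.81 * grade / 100
Rg = 81 * 9.81 * 1.35 / 100
Rg = 794.61 * 0.0135
Rg = 10.73 kN

10.73


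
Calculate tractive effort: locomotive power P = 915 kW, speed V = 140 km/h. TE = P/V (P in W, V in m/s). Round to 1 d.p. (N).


Convert: P = 915 kW = 915000 W
V = 140 / 3.6 = 38.8889 m/s
TE = 915000 / 38.8889
TE = 23528.6 N

23528.6


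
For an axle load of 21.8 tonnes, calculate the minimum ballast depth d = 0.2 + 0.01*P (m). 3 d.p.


d = 0.2 + 0.01 * 21.8
d = 0.2 + 0.218
d = 0.418 m

0.418


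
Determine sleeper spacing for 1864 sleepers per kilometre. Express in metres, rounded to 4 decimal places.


Spacing = 1000 m / number of sleepers
Spacing = 1000 / 1864
Spacing = 0.5365 m

0.5365


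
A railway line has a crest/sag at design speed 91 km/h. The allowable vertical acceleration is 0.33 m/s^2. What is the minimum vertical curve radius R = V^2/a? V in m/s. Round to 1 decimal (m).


Convert speed: V = 91 / 3.6 = 25.2778 m/s
V^2 = 638.966 m^2/s^2
R_v = 638.966 / 0.33
R_v = 1936.3 m

1936.3


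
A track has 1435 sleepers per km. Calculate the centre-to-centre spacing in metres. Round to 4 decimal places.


Spacing = 1000 m / number of sleepers
Spacing = 1000 / 1435
Spacing = 0.6969 m

0.6969


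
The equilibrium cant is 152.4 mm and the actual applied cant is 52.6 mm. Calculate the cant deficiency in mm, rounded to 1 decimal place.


Cant deficiency = equilibrium cant - actual cant
CD = 152.4 - 52.6
CD = 99.8 mm

99.8


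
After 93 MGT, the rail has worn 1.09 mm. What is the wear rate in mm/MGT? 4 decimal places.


Wear rate = total wear / cumulative tonnage
Rate = 1.09 / 93
Rate = 0.0117 mm/MGT

0.0117


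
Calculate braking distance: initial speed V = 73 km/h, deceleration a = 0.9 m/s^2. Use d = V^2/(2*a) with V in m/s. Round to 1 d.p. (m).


Convert speed: V = 73 / 3.6 = 20.2778 m/s
V^2 = 411.1883
d = 411.1883 / (2 * 0.9)
d = 411.1883 / 1.8
d = 228.4 m

228.4


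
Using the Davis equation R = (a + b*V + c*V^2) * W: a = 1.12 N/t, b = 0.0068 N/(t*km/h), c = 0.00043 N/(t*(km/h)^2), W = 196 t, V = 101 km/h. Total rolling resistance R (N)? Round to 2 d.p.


b*V = 0.0068 * 101 = 0.6868
c*V^2 = 0.00043 * 10201 = 4.38643
R_per_t = 1.12 + 0.6868 + 4.38643 = 6.19323 N/t
R_total = 6.19323 * 196 = 1213.87 N

1213.87


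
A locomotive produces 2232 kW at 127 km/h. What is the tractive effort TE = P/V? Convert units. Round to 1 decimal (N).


Convert: P = 2232 kW = 2232000 W
V = 127 / 3.6 = 35.2778 m/s
TE = 2232000 / 35.2778
TE = 63269.3 N

63269.3


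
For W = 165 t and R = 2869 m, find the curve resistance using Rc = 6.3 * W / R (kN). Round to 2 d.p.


Rc = 6.3 * W / R
Rc = 6.3 * 165 / 2869
Rc = 1039.5 / 2869
Rc = 0.36 kN

0.36


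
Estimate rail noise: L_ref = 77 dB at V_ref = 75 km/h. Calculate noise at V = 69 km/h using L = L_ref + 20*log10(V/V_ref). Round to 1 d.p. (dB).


V/V_ref = 69 / 75 = 0.92
log10(0.92) = -0.036212
20 * -0.036212 = -0.7242
L = 77 + -0.7242 = 76.3 dB

76.3


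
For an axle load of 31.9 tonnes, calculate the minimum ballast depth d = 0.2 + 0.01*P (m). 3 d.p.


d = 0.2 + 0.01 * 31.9
d = 0.2 + 0.319
d = 0.519 m

0.519


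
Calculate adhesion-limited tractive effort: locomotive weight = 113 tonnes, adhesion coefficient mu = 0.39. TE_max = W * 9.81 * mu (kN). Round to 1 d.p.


TE_max = W * g * mu
TE_max = 113 * 9.81 * 0.39
TE_max = 1108.53 * 0.39
TE_max = 432.3 kN

432.3


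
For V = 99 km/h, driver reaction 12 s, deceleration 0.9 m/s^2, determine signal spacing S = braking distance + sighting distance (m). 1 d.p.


V = 99 / 3.6 = 27.5 m/s
Braking distance = 27.5^2 / (2*0.9) = 420.1389 m
Sighting distance = 27.5 * 12 = 330.0 m
S = 420.1389 + 330.0 = 750.1 m

750.1


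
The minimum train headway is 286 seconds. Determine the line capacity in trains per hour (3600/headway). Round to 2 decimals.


Capacity = 3600 / headway
Capacity = 3600 / 286
Capacity = 12.59 trains/hour

12.59


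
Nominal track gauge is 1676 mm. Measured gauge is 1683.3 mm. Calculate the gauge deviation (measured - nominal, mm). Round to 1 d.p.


Deviation = measured - nominal
Deviation = 1683.3 - 1676
Deviation = 7.3 mm

7.3


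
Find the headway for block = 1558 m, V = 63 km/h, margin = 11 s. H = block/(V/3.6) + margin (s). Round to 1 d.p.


V = 63 / 3.6 = 17.5 m/s
Block traversal time = 1558 / 17.5 = 89.0286 s
Headway = 89.0286 + 11
Headway = 100.0 s

100.0


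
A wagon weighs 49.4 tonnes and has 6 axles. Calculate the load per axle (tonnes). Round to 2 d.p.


Load per axle = total weight / number of axles
Load = 49.4 / 6
Load = 8.23 tonnes

8.23


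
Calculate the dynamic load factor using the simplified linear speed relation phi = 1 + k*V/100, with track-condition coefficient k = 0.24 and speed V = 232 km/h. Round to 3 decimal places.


phi = 1 + k * V / 100
phi = 1 + 0.24 * 232 / 100
phi = 1 + 0.5568
phi = 1.557

1.557


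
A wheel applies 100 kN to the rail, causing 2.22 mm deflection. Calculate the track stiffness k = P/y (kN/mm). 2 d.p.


Track stiffness k = P / y
k = 100 / 2.22
k = 45.05 kN/mm

45.05


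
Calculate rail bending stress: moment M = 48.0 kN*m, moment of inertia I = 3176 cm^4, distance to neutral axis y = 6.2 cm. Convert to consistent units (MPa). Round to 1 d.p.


Convert units:
M = 48.0 kN*m = 48000000 N*mm
y = 6.2 cm = 62 mm
I = 3176 cm^4 = 31760000 mm^4
sigma = 48000000 * 62 / 31760000
sigma = 93.7 MPa

93.7


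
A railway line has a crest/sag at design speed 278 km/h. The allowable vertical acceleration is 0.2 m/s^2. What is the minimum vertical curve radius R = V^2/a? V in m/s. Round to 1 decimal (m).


Convert speed: V = 278 / 3.6 = 77.2222 m/s
V^2 = 5963.2716 m^2/s^2
R_v = 5963.2716 / 0.2
R_v = 29816.4 m

29816.4


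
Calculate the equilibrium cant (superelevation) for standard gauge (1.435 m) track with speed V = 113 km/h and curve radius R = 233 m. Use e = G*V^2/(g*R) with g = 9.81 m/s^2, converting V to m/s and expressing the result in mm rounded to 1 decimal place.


Convert speed: V = 113 / 3.6 = 31.3889 m/s
Apply formula: e = 1.435 * 31.3889^2 / (9.81 * 233)
e = 1.435 * 985.2623 / 2285.73
e = 0.618556 m = 618.6 mm

618.6


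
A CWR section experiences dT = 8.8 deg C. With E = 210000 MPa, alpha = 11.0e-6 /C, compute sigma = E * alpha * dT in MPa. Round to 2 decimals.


sigma = E * alpha * dT
sigma = 210000 * 11.0e-6 * 8.8
sigma = 2.31 * 8.8
sigma = 20.33 MPa

20.33


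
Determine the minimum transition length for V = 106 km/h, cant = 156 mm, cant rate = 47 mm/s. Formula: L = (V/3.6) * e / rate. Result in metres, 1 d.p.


Convert speed: V = 106 / 3.6 = 29.4444 m/s
L = 29.4444 * 156 / 47
L = 4593.3333 / 47
L = 97.7 m

97.7


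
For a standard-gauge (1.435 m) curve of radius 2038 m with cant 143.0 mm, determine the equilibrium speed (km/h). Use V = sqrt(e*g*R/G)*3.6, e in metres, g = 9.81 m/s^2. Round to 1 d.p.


Convert cant: e = 143.0 mm = 0.1430 m
V_ms = sqrt(0.1430 * 9.81 * 2038 / 1.435)
V_ms = sqrt(1992.311875) = 44.6353 m/s
V = 44.6353 * 3.6 = 160.7 km/h

160.7


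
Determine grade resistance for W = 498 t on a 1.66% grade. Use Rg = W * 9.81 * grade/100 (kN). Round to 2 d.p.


Rg = W * 9.81 * grade / 100
Rg = 498 * 9.81 * 1.66 / 100
Rg = 4885.38 * 0.0166
Rg = 81.10 kN

81.10


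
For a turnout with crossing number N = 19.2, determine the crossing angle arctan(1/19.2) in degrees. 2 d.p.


1/N = 1/19.2 = 0.052083
angle = arctan(0.052083) = 0.052036 rad
angle = 0.052036 * 180/pi = 2.98 degrees

2.98


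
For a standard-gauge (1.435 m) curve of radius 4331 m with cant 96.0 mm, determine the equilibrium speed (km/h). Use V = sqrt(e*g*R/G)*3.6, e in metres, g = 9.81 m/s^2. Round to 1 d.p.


Convert cant: e = 96.0 mm = 0.0960 m
V_ms = sqrt(0.0960 * 9.81 * 4331 / 1.435)
V_ms = sqrt(2842.343247) = 53.3136 m/s
V = 53.3136 * 3.6 = 191.9 km/h

191.9


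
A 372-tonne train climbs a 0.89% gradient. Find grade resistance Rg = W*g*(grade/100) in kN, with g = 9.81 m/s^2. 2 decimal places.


Rg = W * 9.81 * grade / 100
Rg = 372 * 9.81 * 0.89 / 100
Rg = 3649.32 * 0.0089
Rg = 32.48 kN

32.48


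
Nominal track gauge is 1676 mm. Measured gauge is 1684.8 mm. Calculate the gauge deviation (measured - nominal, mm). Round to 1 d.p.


Deviation = measured - nominal
Deviation = 1684.8 - 1676
Deviation = 8.8 mm

8.8


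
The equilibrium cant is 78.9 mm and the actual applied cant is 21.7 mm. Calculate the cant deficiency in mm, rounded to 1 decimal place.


Cant deficiency = equilibrium cant - actual cant
CD = 78.9 - 21.7
CD = 57.2 mm

57.2


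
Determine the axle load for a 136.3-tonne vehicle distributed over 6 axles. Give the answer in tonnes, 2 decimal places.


Load per axle = total weight / number of axles
Load = 136.3 / 6
Load = 22.72 tonnes

22.72


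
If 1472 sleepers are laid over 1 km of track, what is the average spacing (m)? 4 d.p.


Spacing = 1000 m / number of sleepers
Spacing = 1000 / 1472
Spacing = 0.6793 m

0.6793


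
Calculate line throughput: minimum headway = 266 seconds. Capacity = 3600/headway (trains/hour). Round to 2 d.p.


Capacity = 3600 / headway
Capacity = 3600 / 266
Capacity = 13.53 trains/hour

13.53


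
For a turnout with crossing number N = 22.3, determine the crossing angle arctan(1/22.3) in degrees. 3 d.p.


1/N = 1/22.3 = 0.044843
angle = arctan(0.044843) = 0.044813 rad
angle = 0.044813 * 180/pi = 2.568 degrees

2.568


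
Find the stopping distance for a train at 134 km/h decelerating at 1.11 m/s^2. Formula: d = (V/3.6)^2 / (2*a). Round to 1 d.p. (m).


Convert speed: V = 134 / 3.6 = 37.2222 m/s
V^2 = 1385.4938
d = 1385.4938 / (2 * 1.11)
d = 1385.4938 / 2.22
d = 624.1 m

624.1


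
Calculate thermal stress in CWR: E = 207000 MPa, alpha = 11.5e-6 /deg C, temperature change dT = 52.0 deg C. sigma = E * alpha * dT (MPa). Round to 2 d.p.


sigma = E * alpha * dT
sigma = 207000 * 11.5e-6 * 52.0
sigma = 2.3805 * 52.0
sigma = 123.79 MPa

123.79


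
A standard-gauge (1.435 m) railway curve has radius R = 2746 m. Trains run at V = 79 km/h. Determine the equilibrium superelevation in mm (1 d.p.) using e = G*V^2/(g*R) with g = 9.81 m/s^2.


Convert speed: V = 79 / 3.6 = 21.9444 m/s
Apply formula: e = 1.435 * 21.9444^2 / (9.81 * 2746)
e = 1.435 * 481.5586 / 26938.26
e = 0.025653 m = 25.7 mm

25.7


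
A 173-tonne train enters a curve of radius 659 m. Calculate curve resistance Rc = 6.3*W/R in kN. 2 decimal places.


Rc = 6.3 * W / R
Rc = 6.3 * 173 / 659
Rc = 1089.9 / 659
Rc = 1.65 kN

1.65


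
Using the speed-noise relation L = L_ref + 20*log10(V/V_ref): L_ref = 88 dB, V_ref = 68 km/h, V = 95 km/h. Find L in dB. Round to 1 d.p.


V/V_ref = 95 / 68 = 1.397059
log10(1.397059) = 0.145215
20 * 0.145215 = 2.9043
L = 88 + 2.9043 = 90.9 dB

90.9


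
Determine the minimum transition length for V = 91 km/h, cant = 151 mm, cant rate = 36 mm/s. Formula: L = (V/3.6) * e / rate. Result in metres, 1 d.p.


Convert speed: V = 91 / 3.6 = 25.2778 m/s
L = 25.2778 * 151 / 36
L = 3816.9444 / 36
L = 106.0 m

106.0


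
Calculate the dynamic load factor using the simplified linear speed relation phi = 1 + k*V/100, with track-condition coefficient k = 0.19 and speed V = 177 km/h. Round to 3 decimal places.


phi = 1 + k * V / 100
phi = 1 + 0.19 * 177 / 100
phi = 1 + 0.3363
phi = 1.336

1.336


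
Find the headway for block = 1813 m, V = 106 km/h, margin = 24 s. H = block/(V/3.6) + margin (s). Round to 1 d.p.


V = 106 / 3.6 = 29.4444 m/s
Block traversal time = 1813 / 29.4444 = 61.5736 s
Headway = 61.5736 + 24
Headway = 85.6 s

85.6


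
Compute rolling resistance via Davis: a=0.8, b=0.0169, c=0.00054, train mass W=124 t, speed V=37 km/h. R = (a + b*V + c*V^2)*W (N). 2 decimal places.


b*V = 0.0169 * 37 = 0.6253
c*V^2 = 0.00054 * 1369 = 0.73926
R_per_t = 0.8 + 0.6253 + 0.73926 = 2.16456 N/t
R_total = 2.16456 * 124 = 268.41 N

268.41


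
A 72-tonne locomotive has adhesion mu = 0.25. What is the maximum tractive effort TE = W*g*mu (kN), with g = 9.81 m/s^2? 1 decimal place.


TE_max = W * g * mu
TE_max = 72 * 9.81 * 0.25
TE_max = 706.32 * 0.25
TE_max = 176.6 kN

176.6


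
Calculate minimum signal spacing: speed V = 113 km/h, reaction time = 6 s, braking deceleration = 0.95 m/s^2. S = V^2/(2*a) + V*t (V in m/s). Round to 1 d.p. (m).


V = 113 / 3.6 = 31.3889 m/s
Braking distance = 31.3889^2 / (2*0.95) = 518.5591 m
Sighting distance = 31.3889 * 6 = 188.3333 m
S = 518.5591 + 188.3333 = 706.9 m

706.9


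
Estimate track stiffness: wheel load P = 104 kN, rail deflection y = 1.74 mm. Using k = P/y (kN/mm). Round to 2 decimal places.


Track stiffness k = P / y
k = 104 / 1.74
k = 59.77 kN/mm

59.77


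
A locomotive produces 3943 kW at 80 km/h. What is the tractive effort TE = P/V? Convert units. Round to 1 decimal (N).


Convert: P = 3943 kW = 3943000 W
V = 80 / 3.6 = 22.2222 m/s
TE = 3943000 / 22.2222
TE = 177435.0 N

177435.0


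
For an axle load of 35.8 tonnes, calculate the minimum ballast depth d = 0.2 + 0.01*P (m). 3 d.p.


d = 0.2 + 0.01 * 35.8
d = 0.2 + 0.358
d = 0.558 m

0.558


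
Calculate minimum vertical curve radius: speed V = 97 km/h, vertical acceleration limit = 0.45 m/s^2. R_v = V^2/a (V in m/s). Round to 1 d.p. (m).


Convert speed: V = 97 / 3.6 = 26.9444 m/s
V^2 = 726.0031 m^2/s^2
R_v = 726.0031 / 0.45
R_v = 1613.3 m

1613.3


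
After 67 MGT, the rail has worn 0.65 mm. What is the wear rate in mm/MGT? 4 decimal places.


Wear rate = total wear / cumulative tonnage
Rate = 0.65 / 67
Rate = 0.0097 mm/MGT

0.0097


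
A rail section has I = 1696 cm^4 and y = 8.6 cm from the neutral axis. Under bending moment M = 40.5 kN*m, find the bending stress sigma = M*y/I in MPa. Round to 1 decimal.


Convert units:
M = 40.5 kN*m = 40500000 N*mm
y = 8.6 cm = 86 mm
I = 1696 cm^4 = 16960000 mm^4
sigma = 40500000 * 86 / 16960000
sigma = 205.4 MPa

205.4


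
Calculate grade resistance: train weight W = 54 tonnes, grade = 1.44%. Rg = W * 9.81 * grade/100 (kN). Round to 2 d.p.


Rg = W * 9.81 * grade / 100
Rg = 54 * 9.81 * 1.44 / 100
Rg = 529.74 * 0.0144
Rg = 7.63 kN

7.63


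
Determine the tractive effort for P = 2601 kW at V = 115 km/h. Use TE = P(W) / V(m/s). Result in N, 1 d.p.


Convert: P = 2601 kW = 2601000 W
V = 115 / 3.6 = 31.9444 m/s
TE = 2601000 / 31.9444
TE = 81422.6 N

81422.6


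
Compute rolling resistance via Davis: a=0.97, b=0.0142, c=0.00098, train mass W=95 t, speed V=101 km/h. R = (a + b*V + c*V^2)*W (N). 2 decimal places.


b*V = 0.0142 * 101 = 1.4342
c*V^2 = 0.00098 * 10201 = 9.99698
R_per_t = 0.97 + 1.4342 + 9.99698 = 12.40118 N/t
R_total = 12.40118 * 95 = 1178.11 N

1178.11


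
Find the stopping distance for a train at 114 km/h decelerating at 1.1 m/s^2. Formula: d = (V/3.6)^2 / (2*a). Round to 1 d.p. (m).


Convert speed: V = 114 / 3.6 = 31.6667 m/s
V^2 = 1002.7778
d = 1002.7778 / (2 * 1.1)
d = 1002.7778 / 2.2
d = 455.8 m

455.8


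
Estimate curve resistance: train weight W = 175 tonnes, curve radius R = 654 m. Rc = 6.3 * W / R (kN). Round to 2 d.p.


Rc = 6.3 * W / R
Rc = 6.3 * 175 / 654
Rc = 1102.5 / 654
Rc = 1.69 kN

1.69


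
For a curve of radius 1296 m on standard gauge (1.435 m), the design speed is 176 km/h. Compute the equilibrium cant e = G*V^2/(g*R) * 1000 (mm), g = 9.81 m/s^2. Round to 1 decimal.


Convert speed: V = 176 / 3.6 = 48.8889 m/s
Apply formula: e = 1.435 * 48.8889^2 / (9.81 * 1296)
e = 1.435 * 2390.1235 / 12713.76
e = 0.269773 m = 269.8 mm

269.8


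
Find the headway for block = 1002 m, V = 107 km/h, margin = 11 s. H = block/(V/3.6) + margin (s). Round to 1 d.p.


V = 107 / 3.6 = 29.7222 m/s
Block traversal time = 1002 / 29.7222 = 33.7121 s
Headway = 33.7121 + 11
Headway = 44.7 s

44.7


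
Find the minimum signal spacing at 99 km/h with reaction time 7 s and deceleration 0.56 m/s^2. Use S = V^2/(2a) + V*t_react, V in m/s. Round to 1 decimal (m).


V = 99 / 3.6 = 27.5 m/s
Braking distance = 27.5^2 / (2*0.56) = 675.2232 m
Sighting distance = 27.5 * 7 = 192.5 m
S = 675.2232 + 192.5 = 867.7 m

867.7


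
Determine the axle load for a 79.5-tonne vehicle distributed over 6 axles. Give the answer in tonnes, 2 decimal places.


Load per axle = total weight / number of axles
Load = 79.5 / 6
Load = 13.25 tonnes

13.25


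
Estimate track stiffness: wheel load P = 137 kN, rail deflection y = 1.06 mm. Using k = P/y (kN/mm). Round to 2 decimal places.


Track stiffness k = P / y
k = 137 / 1.06
k = 129.25 kN/mm

129.25


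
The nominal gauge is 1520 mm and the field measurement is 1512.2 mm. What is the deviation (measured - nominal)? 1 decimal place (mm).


Deviation = measured - nominal
Deviation = 1512.2 - 1520
Deviation = -7.8 mm

-7.8


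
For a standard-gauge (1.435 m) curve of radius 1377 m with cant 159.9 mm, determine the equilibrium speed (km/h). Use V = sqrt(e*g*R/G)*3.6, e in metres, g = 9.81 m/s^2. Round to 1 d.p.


Convert cant: e = 159.9 mm = 0.1599 m
V_ms = sqrt(0.1599 * 9.81 * 1377 / 1.435)
V_ms = sqrt(1505.218371) = 38.7971 m/s
V = 38.7971 * 3.6 = 139.7 km/h

139.7


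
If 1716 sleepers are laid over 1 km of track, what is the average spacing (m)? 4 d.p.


Spacing = 1000 m / number of sleepers
Spacing = 1000 / 1716
Spacing = 0.5828 m

0.5828


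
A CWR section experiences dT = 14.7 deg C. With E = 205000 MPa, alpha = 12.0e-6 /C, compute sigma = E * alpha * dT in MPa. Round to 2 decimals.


sigma = E * alpha * dT
sigma = 205000 * 12.0e-6 * 14.7
sigma = 2.46 * 14.7
sigma = 36.16 MPa

36.16


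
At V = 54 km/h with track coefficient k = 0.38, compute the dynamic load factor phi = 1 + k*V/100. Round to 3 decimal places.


phi = 1 + k * V / 100
phi = 1 + 0.38 * 54 / 100
phi = 1 + 0.2052
phi = 1.205

1.205


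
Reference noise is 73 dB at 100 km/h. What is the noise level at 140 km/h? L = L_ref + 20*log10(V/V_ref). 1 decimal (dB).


V/V_ref = 140 / 100 = 1.4
log10(1.4) = 0.146128
20 * 0.146128 = 2.9226
L = 73 + 2.9226 = 75.9 dB

75.9


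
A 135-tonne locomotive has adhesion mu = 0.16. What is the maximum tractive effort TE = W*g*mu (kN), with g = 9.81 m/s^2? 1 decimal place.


TE_max = W * g * mu
TE_max = 135 * 9.81 * 0.16
TE_max = 1324.35 * 0.16
TE_max = 211.9 kN

211.9


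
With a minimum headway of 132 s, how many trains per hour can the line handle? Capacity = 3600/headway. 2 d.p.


Capacity = 3600 / headway
Capacity = 3600 / 132
Capacity = 27.27 trains/hour

27.27


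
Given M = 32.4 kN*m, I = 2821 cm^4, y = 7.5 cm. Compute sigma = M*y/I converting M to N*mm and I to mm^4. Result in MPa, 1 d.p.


Convert units:
M = 32.4 kN*m = 32400000 N*mm
y = 7.5 cm = 75 mm
I = 2821 cm^4 = 28210000 mm^4
sigma = 32400000 * 75 / 28210000
sigma = 86.1 MPa

86.1


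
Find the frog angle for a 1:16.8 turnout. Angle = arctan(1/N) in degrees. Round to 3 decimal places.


1/N = 1/16.8 = 0.059524
angle = arctan(0.059524) = 0.059454 rad
angle = 0.059454 * 180/pi = 3.406 degrees

3.406


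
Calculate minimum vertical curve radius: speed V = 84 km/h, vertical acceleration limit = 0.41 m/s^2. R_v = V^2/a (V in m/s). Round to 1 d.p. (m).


Convert speed: V = 84 / 3.6 = 23.3333 m/s
V^2 = 544.4444 m^2/s^2
R_v = 544.4444 / 0.41
R_v = 1327.9 m

1327.9


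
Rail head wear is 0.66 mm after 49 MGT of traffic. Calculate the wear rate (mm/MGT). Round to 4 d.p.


Wear rate = total wear / cumulative tonnage
Rate = 0.66 / 49
Rate = 0.0135 mm/MGT

0.0135


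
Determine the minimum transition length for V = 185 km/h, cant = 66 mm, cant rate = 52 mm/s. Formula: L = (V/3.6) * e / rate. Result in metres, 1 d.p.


Convert speed: V = 185 / 3.6 = 51.3889 m/s
L = 51.3889 * 66 / 52
L = 3391.6667 / 52
L = 65.2 m

65.2


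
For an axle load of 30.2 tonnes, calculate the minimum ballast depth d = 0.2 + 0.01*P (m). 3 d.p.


d = 0.2 + 0.01 * 30.2
d = 0.2 + 0.302
d = 0.502 m

0.502


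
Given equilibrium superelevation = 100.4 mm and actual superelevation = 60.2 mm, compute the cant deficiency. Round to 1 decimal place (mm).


Cant deficiency = equilibrium cant - actual cant
CD = 100.4 - 60.2
CD = 40.2 mm

40.2


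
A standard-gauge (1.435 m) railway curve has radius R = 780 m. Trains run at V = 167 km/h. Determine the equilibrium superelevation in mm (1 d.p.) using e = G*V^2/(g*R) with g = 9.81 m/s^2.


Convert speed: V = 167 / 3.6 = 46.3889 m/s
Apply formula: e = 1.435 * 46.3889^2 / (9.81 * 780)
e = 1.435 * 2151.929 / 7651.8
e = 0.403568 m = 403.6 mm

403.6


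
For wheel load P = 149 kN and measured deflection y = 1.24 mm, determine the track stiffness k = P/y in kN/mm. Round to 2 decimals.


Track stiffness k = P / y
k = 149 / 1.24
k = 120.16 kN/mm

120.16


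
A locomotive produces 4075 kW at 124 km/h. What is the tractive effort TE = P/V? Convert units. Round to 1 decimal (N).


Convert: P = 4075 kW = 4075000 W
V = 124 / 3.6 = 34.4444 m/s
TE = 4075000 / 34.4444
TE = 118306.5 N

118306.5


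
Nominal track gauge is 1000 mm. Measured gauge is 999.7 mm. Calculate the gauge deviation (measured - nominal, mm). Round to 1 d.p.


Deviation = measured - nominal
Deviation = 999.7 - 1000
Deviation = -0.3 mm

-0.3


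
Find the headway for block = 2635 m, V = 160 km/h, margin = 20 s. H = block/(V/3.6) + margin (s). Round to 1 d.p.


V = 160 / 3.6 = 44.4444 m/s
Block traversal time = 2635 / 44.4444 = 59.2875 s
Headway = 59.2875 + 20
Headway = 79.3 s

79.3


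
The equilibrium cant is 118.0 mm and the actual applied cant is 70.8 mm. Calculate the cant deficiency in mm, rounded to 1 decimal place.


Cant deficiency = equilibrium cant - actual cant
CD = 118.0 - 70.8
CD = 47.2 mm

47.2


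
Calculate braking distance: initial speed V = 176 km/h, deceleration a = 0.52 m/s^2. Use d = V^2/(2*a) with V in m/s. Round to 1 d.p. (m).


Convert speed: V = 176 / 3.6 = 48.8889 m/s
V^2 = 2390.1235
d = 2390.1235 / (2 * 0.52)
d = 2390.1235 / 1.04
d = 2298.2 m

2298.2


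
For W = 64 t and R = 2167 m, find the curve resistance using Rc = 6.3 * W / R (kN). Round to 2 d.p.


Rc = 6.3 * W / R
Rc = 6.3 * 64 / 2167
Rc = 403.2 / 2167
Rc = 0.19 kN

0.19


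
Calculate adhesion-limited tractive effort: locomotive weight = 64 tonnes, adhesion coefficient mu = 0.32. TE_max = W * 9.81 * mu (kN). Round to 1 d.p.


TE_max = W * g * mu
TE_max = 64 * 9.81 * 0.32
TE_max = 627.84 * 0.32
TE_max = 200.9 kN

200.9


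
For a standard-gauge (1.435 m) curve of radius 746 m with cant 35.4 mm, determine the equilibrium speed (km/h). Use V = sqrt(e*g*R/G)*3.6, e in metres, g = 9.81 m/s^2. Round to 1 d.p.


Convert cant: e = 35.4 mm = 0.0354 m
V_ms = sqrt(0.0354 * 9.81 * 746 / 1.435)
V_ms = sqrt(180.534079) = 13.4363 m/s
V = 13.4363 * 3.6 = 48.4 km/h

48.4


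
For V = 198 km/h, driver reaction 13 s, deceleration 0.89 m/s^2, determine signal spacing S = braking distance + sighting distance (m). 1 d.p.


V = 198 / 3.6 = 55.0 m/s
Braking distance = 55.0^2 / (2*0.89) = 1699.4382 m
Sighting distance = 55.0 * 13 = 715.0 m
S = 1699.4382 + 715.0 = 2414.4 m

2414.4


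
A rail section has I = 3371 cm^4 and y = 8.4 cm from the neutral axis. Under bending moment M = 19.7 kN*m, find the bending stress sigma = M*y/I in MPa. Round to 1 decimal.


Convert units:
M = 19.7 kN*m = 19700000 N*mm
y = 8.4 cm = 84 mm
I = 3371 cm^4 = 33710000 mm^4
sigma = 19700000 * 84 / 33710000
sigma = 49.1 MPa

49.1


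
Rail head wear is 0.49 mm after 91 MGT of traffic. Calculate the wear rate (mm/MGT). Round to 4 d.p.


Wear rate = total wear / cumulative tonnage
Rate = 0.49 / 91
Rate = 0.0054 mm/MGT

0.0054


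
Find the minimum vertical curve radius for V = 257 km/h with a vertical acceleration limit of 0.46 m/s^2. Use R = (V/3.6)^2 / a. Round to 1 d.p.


Convert speed: V = 257 / 3.6 = 71.3889 m/s
V^2 = 5096.3735 m^2/s^2
R_v = 5096.3735 / 0.46
R_v = 11079.1 m

11079.1


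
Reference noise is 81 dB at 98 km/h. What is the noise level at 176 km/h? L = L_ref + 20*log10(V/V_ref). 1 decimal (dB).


V/V_ref = 176 / 98 = 1.795918
log10(1.795918) = 0.254287
20 * 0.254287 = 5.0857
L = 81 + 5.0857 = 86.1 dB

86.1


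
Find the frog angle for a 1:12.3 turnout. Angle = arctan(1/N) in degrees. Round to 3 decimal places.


1/N = 1/12.3 = 0.081301
angle = arctan(0.081301) = 0.081122 rad
angle = 0.081122 * 180/pi = 4.648 degrees

4.648


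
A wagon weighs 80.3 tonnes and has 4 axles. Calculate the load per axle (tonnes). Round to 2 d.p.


Load per axle = total weight / number of axles
Load = 80.3 / 4
Load = 20.08 tonnes

20.08


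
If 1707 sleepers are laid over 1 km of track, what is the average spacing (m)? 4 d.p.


Spacing = 1000 m / number of sleepers
Spacing = 1000 / 1707
Spacing = 0.5858 m

0.5858


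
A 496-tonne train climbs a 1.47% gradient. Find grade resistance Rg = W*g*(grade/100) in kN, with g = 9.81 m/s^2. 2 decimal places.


Rg = W * 9.81 * grade / 100
Rg = 496 * 9.81 * 1.47 / 100
Rg = 4865.76 * 0.0147
Rg = 71.53 kN

71.53


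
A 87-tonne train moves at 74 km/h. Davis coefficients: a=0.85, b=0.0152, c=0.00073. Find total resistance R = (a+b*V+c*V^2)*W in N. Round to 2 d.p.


b*V = 0.0152 * 74 = 1.1248
c*V^2 = 0.00073 * 5476 = 3.99748
R_per_t = 0.85 + 1.1248 + 3.99748 = 5.97228 N/t
R_total = 5.97228 * 87 = 519.59 N

519.59


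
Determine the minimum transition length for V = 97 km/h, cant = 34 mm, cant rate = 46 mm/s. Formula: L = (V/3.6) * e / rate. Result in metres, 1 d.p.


Convert speed: V = 97 / 3.6 = 26.9444 m/s
L = 26.9444 * 34 / 46
L = 916.1111 / 46
L = 19.9 m

19.9


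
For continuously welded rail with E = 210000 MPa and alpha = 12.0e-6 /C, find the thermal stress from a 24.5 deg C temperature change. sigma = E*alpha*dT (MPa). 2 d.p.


sigma = E * alpha * dT
sigma = 210000 * 12.0e-6 * 24.5
sigma = 2.52 * 24.5
sigma = 61.74 MPa

61.74


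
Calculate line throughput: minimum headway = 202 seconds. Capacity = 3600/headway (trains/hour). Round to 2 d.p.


Capacity = 3600 / headway
Capacity = 3600 / 202
Capacity = 17.82 trains/hour

17.82


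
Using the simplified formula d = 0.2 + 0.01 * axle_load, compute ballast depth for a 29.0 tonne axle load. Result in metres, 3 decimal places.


d = 0.2 + 0.01 * 29.0
d = 0.2 + 0.29
d = 0.490 m

0.490


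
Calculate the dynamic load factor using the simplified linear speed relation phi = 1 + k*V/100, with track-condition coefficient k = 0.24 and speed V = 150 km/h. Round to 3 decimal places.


phi = 1 + k * V / 100
phi = 1 + 0.24 * 150 / 100
phi = 1 + 0.36
phi = 1.360

1.360


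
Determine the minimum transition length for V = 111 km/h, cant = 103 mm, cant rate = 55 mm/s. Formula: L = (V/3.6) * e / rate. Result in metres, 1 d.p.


Convert speed: V = 111 / 3.6 = 30.8333 m/s
L = 30.8333 * 103 / 55
L = 3175.8333 / 55
L = 57.7 m

57.7


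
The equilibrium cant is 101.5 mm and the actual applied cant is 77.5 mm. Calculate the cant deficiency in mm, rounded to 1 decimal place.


Cant deficiency = equilibrium cant - actual cant
CD = 101.5 - 77.5
CD = 24.0 mm

24.0


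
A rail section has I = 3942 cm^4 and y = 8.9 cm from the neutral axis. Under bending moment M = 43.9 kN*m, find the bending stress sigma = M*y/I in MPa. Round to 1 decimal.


Convert units:
M = 43.9 kN*m = 43900000 N*mm
y = 8.9 cm = 89 mm
I = 3942 cm^4 = 39420000 mm^4
sigma = 43900000 * 89 / 39420000
sigma = 99.1 MPa

99.1


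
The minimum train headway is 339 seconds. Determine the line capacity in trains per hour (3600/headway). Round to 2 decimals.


Capacity = 3600 / headway
Capacity = 3600 / 339
Capacity = 10.62 trains/hour

10.62


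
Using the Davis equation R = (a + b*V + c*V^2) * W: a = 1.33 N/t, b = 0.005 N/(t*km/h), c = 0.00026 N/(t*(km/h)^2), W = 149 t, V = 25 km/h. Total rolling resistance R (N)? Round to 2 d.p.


b*V = 0.005 * 25 = 0.125
c*V^2 = 0.00026 * 625 = 0.1625
R_per_t = 1.33 + 0.125 + 0.1625 = 1.6175 N/t
R_total = 1.6175 * 149 = 241.01 N

241.01


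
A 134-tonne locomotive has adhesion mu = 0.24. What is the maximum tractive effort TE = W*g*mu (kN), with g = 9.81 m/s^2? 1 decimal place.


TE_max = W * g * mu
TE_max = 134 * 9.81 * 0.24
TE_max = 1314.54 * 0.24
TE_max = 315.5 kN

315.5


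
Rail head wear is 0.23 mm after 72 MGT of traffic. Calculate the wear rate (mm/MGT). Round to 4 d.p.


Wear rate = total wear / cumulative tonnage
Rate = 0.23 / 72
Rate = 0.0032 mm/MGT

0.0032


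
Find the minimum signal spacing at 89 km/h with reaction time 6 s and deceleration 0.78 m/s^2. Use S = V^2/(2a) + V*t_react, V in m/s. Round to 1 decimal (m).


V = 89 / 3.6 = 24.7222 m/s
Braking distance = 24.7222^2 / (2*0.78) = 391.7874 m
Sighting distance = 24.7222 * 6 = 148.3333 m
S = 391.7874 + 148.3333 = 540.1 m

540.1


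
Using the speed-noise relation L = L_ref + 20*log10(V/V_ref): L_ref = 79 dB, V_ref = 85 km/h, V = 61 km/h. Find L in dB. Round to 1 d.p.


V/V_ref = 61 / 85 = 0.717647
log10(0.717647) = -0.144089
20 * -0.144089 = -2.8818
L = 79 + -2.8818 = 76.1 dB

76.1


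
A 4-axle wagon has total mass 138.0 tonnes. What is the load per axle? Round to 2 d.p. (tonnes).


Load per axle = total weight / number of axles
Load = 138.0 / 4
Load = 34.50 tonnes

34.50


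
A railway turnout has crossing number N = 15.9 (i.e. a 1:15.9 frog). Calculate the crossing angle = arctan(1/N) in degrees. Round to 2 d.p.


1/N = 1/15.9 = 0.062893
angle = arctan(0.062893) = 0.06281 rad
angle = 0.06281 * 180/pi = 3.60 degrees

3.60


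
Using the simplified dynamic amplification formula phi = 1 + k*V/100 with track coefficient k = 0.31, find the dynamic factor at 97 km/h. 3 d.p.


phi = 1 + k * V / 100
phi = 1 + 0.31 * 97 / 100
phi = 1 + 0.3007
phi = 1.301

1.301


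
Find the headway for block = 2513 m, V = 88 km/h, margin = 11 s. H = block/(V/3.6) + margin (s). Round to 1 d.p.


V = 88 / 3.6 = 24.4444 m/s
Block traversal time = 2513 / 24.4444 = 102.8045 s
Headway = 102.8045 + 11
Headway = 113.8 s

113.8


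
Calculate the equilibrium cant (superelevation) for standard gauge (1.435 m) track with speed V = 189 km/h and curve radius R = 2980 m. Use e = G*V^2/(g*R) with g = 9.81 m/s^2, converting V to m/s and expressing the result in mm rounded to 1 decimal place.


Convert speed: V = 189 / 3.6 = 52.5 m/s
Apply formula: e = 1.435 * 52.5^2 / (9.81 * 2980)
e = 1.435 * 2756.25 / 29233.8
e = 0.135296 m = 135.3 mm

135.3


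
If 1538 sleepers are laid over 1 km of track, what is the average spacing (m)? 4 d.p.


Spacing = 1000 m / number of sleepers
Spacing = 1000 / 1538
Spacing = 0.6502 m

0.6502


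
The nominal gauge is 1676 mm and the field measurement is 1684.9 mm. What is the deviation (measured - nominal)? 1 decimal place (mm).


Deviation = measured - nominal
Deviation = 1684.9 - 1676
Deviation = 8.9 mm

8.9


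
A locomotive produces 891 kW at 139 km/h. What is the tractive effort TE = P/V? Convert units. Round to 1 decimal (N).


Convert: P = 891 kW = 891000 W
V = 139 / 3.6 = 38.6111 m/s
TE = 891000 / 38.6111
TE = 23076.3 N

23076.3


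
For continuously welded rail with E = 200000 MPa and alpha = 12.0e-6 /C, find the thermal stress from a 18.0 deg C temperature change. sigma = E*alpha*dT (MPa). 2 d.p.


sigma = E * alpha * dT
sigma = 200000 * 12.0e-6 * 18.0
sigma = 2.4 * 18.0
sigma = 43.20 MPa

43.20


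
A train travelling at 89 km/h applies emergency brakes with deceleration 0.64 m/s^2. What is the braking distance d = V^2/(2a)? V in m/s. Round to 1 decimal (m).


Convert speed: V = 89 / 3.6 = 24.7222 m/s
V^2 = 611.1883
d = 611.1883 / (2 * 0.64)
d = 611.1883 / 1.28
d = 477.5 m

477.5


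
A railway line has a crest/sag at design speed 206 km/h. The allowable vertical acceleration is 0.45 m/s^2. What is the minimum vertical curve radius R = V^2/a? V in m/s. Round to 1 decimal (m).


Convert speed: V = 206 / 3.6 = 57.2222 m/s
V^2 = 3274.3827 m^2/s^2
R_v = 3274.3827 / 0.45
R_v = 7276.4 m

7276.4


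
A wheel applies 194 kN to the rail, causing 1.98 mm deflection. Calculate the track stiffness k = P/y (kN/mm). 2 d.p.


Track stiffness k = P / y
k = 194 / 1.98
k = 97.98 kN/mm

97.98


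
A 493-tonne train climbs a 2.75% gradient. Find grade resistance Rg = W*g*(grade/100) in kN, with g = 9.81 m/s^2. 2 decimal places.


Rg = W * 9.81 * grade / 100
Rg = 493 * 9.81 * 2.75 / 100
Rg = 4836.33 * 0.0275
Rg = 133.00 kN

133.00


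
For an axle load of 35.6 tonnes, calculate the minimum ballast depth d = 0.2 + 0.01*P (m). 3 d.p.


d = 0.2 + 0.01 * 35.6
d = 0.2 + 0.356
d = 0.556 m

0.556


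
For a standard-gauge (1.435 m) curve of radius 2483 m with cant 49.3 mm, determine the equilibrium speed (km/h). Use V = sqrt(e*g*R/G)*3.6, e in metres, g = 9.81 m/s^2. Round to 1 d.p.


Convert cant: e = 49.3 mm = 0.0493 m
V_ms = sqrt(0.0493 * 9.81 * 2483 / 1.435)
V_ms = sqrt(836.836752) = 28.9281 m/s
V = 28.9281 * 3.6 = 104.1 km/h

104.1


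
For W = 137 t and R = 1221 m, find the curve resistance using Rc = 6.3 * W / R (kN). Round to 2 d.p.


Rc = 6.3 * W / R
Rc = 6.3 * 137 / 1221
Rc = 863.1 / 1221
Rc = 0.71 kN

0.71


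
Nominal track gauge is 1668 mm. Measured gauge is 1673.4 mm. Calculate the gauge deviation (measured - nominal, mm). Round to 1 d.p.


Deviation = measured - nominal
Deviation = 1673.4 - 1668
Deviation = 5.4 mm

5.4


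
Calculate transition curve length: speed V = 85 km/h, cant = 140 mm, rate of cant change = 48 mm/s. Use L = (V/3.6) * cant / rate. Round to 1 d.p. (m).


Convert speed: V = 85 / 3.6 = 23.6111 m/s
L = 23.6111 * 140 / 48
L = 3305.5556 / 48
L = 68.9 m

68.9


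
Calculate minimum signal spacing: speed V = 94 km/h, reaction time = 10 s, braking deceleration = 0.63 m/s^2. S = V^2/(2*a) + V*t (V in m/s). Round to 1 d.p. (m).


V = 94 / 3.6 = 26.1111 m/s
Braking distance = 26.1111^2 / (2*0.63) = 541.1033 m
Sighting distance = 26.1111 * 10 = 261.1111 m
S = 541.1033 + 261.1111 = 802.2 m

802.2


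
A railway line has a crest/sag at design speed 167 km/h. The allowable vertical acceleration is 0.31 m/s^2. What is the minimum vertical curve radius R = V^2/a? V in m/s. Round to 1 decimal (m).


Convert speed: V = 167 / 3.6 = 46.3889 m/s
V^2 = 2151.929 m^2/s^2
R_v = 2151.929 / 0.31
R_v = 6941.7 m

6941.7


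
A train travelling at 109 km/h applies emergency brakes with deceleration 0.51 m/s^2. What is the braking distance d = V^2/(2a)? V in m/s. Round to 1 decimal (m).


Convert speed: V = 109 / 3.6 = 30.2778 m/s
V^2 = 916.7438
d = 916.7438 / (2 * 0.51)
d = 916.7438 / 1.02
d = 898.8 m

898.8


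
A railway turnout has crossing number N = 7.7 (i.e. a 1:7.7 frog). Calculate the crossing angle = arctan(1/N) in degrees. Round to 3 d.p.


1/N = 1/7.7 = 0.12987
angle = arctan(0.12987) = 0.129147 rad
angle = 0.129147 * 180/pi = 7.400 degrees

7.400


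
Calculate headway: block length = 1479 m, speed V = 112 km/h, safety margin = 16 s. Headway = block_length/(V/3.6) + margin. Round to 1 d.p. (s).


V = 112 / 3.6 = 31.1111 m/s
Block traversal time = 1479 / 31.1111 = 47.5393 s
Headway = 47.5393 + 16
Headway = 63.5 s

63.5


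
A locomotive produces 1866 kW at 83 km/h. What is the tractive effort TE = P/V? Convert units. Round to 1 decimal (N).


Convert: P = 1866 kW = 1866000 W
V = 83 / 3.6 = 23.0556 m/s
TE = 1866000 / 23.0556
TE = 80934.9 N

80934.9


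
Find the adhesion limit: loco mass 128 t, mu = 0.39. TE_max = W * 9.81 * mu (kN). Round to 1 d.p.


TE_max = W * g * mu
TE_max = 128 * 9.81 * 0.39
TE_max = 1255.68 * 0.39
TE_max = 489.7 kN

489.7
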